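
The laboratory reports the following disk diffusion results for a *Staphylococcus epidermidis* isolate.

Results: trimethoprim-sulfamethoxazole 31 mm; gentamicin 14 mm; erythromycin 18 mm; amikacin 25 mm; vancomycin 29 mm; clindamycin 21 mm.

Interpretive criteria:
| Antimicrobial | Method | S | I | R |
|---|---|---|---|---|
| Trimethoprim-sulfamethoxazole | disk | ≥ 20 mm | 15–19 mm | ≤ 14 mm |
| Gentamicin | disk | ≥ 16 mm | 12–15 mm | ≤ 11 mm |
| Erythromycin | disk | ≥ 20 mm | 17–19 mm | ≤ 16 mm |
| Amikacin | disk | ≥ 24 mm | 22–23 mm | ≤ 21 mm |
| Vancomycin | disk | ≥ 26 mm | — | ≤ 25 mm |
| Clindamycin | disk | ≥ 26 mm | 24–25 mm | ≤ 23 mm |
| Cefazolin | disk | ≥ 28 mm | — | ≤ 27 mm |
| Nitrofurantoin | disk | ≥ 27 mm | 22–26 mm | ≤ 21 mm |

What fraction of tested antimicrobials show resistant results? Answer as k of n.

Trimethoprim-sulfamethoxazole 31 mm: ≥ 20 mm — S
Gentamicin 14 mm: in 12–15 mm — I
Erythromycin (18 mm) in 17–19 mm ⇒ intermediate
Amikacin 25 mm: ≥ 24 mm — Susceptible
Vancomycin 29 mm: ≥ 26 mm ⇒ S
Clindamycin 21 mm: ≤ 23 mm — resistant
Resistant: 1/6

1 of 6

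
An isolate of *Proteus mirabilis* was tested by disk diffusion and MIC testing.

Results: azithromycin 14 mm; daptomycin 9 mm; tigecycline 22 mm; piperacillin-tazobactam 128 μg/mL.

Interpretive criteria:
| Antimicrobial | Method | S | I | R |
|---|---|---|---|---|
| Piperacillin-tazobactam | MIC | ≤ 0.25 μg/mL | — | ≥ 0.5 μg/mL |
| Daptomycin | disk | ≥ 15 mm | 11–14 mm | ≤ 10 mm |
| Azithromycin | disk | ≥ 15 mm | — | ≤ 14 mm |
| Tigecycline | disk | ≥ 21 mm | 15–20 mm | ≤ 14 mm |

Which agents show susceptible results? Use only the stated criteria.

Azithromycin 14 mm: ≤ 14 mm — R
Daptomycin (9 mm) ≤ 10 mm → resistant
Tigecycline: 22 mm is ≥ 21 mm → susceptible
Piperacillin-tazobactam (128 μg/mL) ≥ 0.5 μg/mL → Resistant

tigecycline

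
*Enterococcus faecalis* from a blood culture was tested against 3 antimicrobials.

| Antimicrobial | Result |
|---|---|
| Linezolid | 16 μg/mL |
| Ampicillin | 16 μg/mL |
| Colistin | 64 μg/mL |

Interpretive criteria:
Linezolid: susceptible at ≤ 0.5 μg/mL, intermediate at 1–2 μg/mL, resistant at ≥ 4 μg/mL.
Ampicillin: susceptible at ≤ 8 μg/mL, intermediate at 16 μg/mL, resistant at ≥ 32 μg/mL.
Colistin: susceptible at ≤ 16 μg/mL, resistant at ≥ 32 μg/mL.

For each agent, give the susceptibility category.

R, I, R

Linezolid (16 μg/mL) ≥ 4 μg/mL → Resistant
Ampicillin 16 μg/mL: = 16 μg/mL — intermediate
Colistin (64 μg/mL) ≥ 32 μg/mL — R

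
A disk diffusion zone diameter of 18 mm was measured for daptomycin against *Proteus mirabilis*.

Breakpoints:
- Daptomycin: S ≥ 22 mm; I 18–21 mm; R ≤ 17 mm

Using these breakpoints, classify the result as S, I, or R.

Daptomycin: 18 mm is in 18–21 mm — Intermediate

Intermediate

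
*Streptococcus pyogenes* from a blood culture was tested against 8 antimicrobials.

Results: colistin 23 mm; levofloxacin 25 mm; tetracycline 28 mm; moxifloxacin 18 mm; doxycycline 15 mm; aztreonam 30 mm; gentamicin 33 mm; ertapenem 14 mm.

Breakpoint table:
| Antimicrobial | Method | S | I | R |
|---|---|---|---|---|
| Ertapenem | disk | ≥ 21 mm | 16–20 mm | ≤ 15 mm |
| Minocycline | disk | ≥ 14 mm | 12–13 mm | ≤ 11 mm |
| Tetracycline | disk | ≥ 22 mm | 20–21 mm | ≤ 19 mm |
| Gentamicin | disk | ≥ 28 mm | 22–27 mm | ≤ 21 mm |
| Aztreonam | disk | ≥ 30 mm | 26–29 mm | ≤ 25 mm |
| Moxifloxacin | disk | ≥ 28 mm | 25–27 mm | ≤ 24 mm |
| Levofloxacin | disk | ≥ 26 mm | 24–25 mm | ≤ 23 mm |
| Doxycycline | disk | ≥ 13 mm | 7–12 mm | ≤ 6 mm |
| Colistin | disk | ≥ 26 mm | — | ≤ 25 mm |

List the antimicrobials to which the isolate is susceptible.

tetracycline, doxycycline, aztreonam, gentamicin

Colistin: 23 mm is ≤ 25 mm → R
Levofloxacin 25 mm: in 24–25 mm ⇒ Intermediate
Tetracycline (28 mm) ≥ 22 mm → S
Moxifloxacin 18 mm: ≤ 24 mm → R
Doxycycline: 15 mm is ≥ 13 mm → Susceptible
Aztreonam (30 mm) ≥ 30 mm — susceptible
Gentamicin (33 mm) ≥ 28 mm → Susceptible
Ertapenem 14 mm: ≤ 15 mm ⇒ R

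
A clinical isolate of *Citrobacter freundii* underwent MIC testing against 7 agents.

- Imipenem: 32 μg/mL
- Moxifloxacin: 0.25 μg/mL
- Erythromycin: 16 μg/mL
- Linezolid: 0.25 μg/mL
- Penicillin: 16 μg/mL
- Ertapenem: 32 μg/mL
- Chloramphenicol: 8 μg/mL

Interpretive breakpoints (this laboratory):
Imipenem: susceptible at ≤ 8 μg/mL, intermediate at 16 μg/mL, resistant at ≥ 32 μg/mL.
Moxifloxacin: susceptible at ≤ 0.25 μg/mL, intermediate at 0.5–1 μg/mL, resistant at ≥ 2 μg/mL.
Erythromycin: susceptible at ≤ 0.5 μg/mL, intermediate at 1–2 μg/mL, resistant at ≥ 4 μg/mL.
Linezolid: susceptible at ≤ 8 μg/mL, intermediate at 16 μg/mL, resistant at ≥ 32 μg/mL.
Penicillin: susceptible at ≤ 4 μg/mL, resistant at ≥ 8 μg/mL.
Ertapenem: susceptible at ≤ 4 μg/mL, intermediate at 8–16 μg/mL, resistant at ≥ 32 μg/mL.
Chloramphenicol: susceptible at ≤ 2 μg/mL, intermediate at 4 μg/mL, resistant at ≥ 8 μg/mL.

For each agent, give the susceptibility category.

Imipenem (32 μg/mL) ≥ 32 μg/mL → Resistant
Moxifloxacin: 0.25 μg/mL is ≤ 0.25 μg/mL — susceptible
Erythromycin 16 μg/mL: ≥ 4 μg/mL → resistant
Linezolid 0.25 μg/mL: ≤ 8 μg/mL → S
Penicillin: 16 μg/mL is ≥ 8 μg/mL → Resistant
Ertapenem: 32 μg/mL is ≥ 32 μg/mL — Resistant
Chloramphenicol 8 μg/mL: ≥ 8 μg/mL → resistant

R, S, R, S, R, R, R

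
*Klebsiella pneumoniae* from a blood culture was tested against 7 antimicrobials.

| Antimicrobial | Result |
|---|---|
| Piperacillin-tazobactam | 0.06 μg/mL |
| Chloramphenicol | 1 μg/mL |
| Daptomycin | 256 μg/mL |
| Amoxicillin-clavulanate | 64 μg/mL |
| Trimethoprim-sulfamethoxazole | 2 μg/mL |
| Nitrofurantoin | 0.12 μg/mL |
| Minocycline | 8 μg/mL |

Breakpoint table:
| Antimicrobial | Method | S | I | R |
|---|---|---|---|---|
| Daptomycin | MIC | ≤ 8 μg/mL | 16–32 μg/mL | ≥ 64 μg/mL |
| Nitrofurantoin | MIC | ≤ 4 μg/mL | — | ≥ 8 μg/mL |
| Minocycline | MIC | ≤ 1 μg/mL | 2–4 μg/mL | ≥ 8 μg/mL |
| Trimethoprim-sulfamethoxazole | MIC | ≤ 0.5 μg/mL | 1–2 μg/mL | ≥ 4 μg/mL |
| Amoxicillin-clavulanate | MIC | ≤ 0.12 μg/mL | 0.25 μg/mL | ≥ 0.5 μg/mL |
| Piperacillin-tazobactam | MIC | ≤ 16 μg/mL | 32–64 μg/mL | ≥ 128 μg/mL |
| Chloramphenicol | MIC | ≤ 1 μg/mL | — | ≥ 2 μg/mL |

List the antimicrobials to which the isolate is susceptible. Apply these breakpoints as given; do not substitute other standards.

Piperacillin-tazobactam 0.06 μg/mL: ≤ 16 μg/mL — S
Chloramphenicol (1 μg/mL) ≤ 1 μg/mL — S
Daptomycin: 256 μg/mL is ≥ 64 μg/mL → Resistant
Amoxicillin-clavulanate: 64 μg/mL is ≥ 0.5 μg/mL → R
Trimethoprim-sulfamethoxazole: 2 μg/mL is in 1–2 μg/mL → I
Nitrofurantoin 0.12 μg/mL: ≤ 4 μg/mL → Susceptible
Minocycline (8 μg/mL) ≥ 8 μg/mL ⇒ Resistant

piperacillin-tazobactam, chloramphenicol, nitrofurantoin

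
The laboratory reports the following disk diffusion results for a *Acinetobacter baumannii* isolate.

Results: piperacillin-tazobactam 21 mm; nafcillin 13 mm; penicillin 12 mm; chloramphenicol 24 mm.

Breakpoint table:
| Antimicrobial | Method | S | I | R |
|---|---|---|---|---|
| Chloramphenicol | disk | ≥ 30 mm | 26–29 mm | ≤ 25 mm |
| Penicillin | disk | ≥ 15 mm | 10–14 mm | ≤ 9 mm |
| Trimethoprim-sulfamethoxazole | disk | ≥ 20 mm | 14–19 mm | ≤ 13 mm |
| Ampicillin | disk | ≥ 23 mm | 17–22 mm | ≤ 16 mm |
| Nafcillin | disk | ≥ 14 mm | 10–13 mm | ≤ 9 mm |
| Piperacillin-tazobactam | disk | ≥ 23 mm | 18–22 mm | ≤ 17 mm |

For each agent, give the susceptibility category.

I, I, I, R

Piperacillin-tazobactam (21 mm) in 18–22 mm ⇒ intermediate
Nafcillin (13 mm) in 10–13 mm ⇒ I
Penicillin: 12 mm is in 10–14 mm ⇒ Intermediate
Chloramphenicol (24 mm) ≤ 25 mm → R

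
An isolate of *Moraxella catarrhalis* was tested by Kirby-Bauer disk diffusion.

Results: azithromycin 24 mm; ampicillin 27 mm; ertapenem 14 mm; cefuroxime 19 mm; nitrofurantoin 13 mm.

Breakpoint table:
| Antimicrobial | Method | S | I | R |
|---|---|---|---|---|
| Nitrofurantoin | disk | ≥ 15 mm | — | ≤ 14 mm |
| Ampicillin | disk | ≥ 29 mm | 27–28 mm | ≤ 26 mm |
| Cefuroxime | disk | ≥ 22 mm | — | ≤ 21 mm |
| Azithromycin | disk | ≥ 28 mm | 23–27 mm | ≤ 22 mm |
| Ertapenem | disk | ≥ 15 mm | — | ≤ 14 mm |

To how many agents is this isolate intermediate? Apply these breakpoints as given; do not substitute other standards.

Azithromycin 24 mm: in 23–27 mm → intermediate
Ampicillin: 27 mm is in 27–28 mm → I
Ertapenem: 14 mm is ≤ 14 mm → resistant
Cefuroxime 19 mm: ≤ 21 mm → resistant
Nitrofurantoin: 13 mm is ≤ 14 mm ⇒ resistant
Intermediate: 2

2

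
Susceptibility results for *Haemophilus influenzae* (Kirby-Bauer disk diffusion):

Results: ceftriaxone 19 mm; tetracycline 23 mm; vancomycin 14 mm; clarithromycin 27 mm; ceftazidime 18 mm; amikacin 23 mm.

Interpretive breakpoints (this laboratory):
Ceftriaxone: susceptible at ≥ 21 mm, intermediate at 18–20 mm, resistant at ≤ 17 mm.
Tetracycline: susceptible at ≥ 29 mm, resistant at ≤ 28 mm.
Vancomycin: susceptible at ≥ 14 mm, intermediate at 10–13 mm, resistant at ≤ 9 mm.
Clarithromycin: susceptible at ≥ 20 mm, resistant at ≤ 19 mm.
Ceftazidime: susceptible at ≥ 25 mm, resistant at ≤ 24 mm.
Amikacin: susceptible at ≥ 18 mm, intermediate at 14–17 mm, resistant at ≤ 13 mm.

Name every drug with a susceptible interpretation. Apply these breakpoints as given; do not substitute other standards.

vancomycin, clarithromycin, amikacin

Ceftriaxone: 19 mm is in 18–20 mm — Intermediate
Tetracycline: 23 mm is ≤ 28 mm ⇒ Resistant
Vancomycin 14 mm: ≥ 14 mm — susceptible
Clarithromycin (27 mm) ≥ 20 mm ⇒ Susceptible
Ceftazidime 18 mm: ≤ 24 mm ⇒ R
Amikacin 23 mm: ≥ 18 mm — Susceptible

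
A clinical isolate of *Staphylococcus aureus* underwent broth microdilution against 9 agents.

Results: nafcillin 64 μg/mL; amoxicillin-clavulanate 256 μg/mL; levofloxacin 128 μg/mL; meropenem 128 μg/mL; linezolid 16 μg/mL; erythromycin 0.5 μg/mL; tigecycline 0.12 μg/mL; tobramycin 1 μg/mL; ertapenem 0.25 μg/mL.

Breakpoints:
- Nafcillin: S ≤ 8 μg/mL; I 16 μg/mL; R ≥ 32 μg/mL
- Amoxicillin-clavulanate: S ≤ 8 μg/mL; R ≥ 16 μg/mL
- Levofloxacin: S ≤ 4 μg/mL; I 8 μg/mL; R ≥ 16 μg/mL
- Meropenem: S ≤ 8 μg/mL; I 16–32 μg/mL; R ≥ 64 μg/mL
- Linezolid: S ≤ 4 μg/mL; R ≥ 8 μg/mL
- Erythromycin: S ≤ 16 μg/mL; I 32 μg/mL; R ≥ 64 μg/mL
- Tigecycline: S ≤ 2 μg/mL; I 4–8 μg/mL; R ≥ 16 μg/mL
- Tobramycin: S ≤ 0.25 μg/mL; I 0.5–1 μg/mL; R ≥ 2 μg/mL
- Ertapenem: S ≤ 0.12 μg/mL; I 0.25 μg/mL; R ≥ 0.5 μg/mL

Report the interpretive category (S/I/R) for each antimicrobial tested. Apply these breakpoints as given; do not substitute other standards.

Nafcillin 64 μg/mL: ≥ 32 μg/mL ⇒ resistant
Amoxicillin-clavulanate: 256 μg/mL is ≥ 16 μg/mL → resistant
Levofloxacin (128 μg/mL) ≥ 16 μg/mL → Resistant
Meropenem: 128 μg/mL is ≥ 64 μg/mL — Resistant
Linezolid (16 μg/mL) ≥ 8 μg/mL ⇒ resistant
Erythromycin: 0.5 μg/mL is ≤ 16 μg/mL — susceptible
Tigecycline (0.12 μg/mL) ≤ 2 μg/mL — susceptible
Tobramycin 1 μg/mL: in 0.5–1 μg/mL → intermediate
Ertapenem 0.25 μg/mL: = 0.25 μg/mL → intermediate

R, R, R, R, R, S, S, I, I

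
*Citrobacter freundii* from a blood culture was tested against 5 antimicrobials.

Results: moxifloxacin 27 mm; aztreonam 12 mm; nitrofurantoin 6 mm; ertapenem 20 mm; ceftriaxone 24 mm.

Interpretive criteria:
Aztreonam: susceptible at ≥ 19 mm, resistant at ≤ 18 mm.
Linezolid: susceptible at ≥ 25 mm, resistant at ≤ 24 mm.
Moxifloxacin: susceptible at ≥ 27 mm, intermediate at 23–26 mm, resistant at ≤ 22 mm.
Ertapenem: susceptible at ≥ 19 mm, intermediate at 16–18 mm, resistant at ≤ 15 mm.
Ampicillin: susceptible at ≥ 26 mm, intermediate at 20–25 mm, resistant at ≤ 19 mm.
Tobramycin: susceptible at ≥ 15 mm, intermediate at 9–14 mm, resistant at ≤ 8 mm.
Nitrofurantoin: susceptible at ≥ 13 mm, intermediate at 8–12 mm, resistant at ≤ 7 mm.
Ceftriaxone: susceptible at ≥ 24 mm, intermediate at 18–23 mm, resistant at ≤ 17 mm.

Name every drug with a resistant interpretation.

aztreonam, nitrofurantoin

Moxifloxacin 27 mm: ≥ 27 mm ⇒ susceptible
Aztreonam: 12 mm is ≤ 18 mm ⇒ Resistant
Nitrofurantoin (6 mm) ≤ 7 mm — Resistant
Ertapenem (20 mm) ≥ 19 mm → Susceptible
Ceftriaxone: 24 mm is ≥ 24 mm — S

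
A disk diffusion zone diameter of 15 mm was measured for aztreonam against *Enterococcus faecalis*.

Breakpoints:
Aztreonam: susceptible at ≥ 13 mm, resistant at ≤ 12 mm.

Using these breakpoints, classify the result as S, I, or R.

S

Aztreonam: 15 mm is ≥ 13 mm → S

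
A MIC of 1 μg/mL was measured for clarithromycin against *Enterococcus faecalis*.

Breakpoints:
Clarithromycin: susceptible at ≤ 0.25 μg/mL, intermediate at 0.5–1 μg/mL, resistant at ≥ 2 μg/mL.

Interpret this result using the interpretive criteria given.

I

Clarithromycin (1 μg/mL) in 0.5–1 μg/mL ⇒ Intermediate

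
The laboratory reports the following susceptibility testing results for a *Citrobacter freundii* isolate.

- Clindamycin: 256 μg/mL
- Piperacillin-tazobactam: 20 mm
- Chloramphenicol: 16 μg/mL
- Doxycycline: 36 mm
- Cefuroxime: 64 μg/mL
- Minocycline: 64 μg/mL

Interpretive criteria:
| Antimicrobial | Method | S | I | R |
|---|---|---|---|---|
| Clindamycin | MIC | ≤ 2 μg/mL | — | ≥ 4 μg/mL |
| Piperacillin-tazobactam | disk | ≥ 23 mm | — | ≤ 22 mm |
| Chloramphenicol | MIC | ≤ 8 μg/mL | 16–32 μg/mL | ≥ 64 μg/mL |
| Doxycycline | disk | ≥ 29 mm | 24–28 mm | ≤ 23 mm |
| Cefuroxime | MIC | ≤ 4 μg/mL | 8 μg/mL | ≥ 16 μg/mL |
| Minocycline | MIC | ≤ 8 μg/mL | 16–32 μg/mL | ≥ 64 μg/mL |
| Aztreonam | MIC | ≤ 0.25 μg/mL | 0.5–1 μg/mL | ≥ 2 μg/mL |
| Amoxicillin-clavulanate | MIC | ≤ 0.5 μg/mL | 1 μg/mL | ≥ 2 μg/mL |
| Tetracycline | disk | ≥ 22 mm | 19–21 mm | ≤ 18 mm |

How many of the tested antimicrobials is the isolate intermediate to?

1

Clindamycin 256 μg/mL: ≥ 4 μg/mL — resistant
Piperacillin-tazobactam 20 mm: ≤ 22 mm → Resistant
Chloramphenicol: 16 μg/mL is in 16–32 μg/mL → intermediate
Doxycycline: 36 mm is ≥ 29 mm — Susceptible
Cefuroxime 64 μg/mL: ≥ 16 μg/mL ⇒ R
Minocycline: 64 μg/mL is ≥ 64 μg/mL ⇒ Resistant
Intermediate: 1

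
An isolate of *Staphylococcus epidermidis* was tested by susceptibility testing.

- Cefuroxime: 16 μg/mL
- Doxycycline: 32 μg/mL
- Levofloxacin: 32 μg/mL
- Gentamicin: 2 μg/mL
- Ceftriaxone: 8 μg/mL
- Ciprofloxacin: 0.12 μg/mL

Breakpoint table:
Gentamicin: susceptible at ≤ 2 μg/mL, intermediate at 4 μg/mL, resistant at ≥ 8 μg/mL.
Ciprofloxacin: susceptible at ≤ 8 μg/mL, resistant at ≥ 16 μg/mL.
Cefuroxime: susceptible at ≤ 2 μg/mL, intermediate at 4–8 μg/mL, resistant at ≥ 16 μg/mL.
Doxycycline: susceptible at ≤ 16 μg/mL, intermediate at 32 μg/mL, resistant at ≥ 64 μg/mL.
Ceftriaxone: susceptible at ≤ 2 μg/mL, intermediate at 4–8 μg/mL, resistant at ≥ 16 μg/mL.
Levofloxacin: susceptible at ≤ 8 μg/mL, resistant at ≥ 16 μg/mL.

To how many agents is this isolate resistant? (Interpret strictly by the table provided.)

Cefuroxime: 16 μg/mL is ≥ 16 μg/mL → Resistant
Doxycycline 32 μg/mL: = 32 μg/mL → I
Levofloxacin: 32 μg/mL is ≥ 16 μg/mL ⇒ Resistant
Gentamicin (2 μg/mL) ≤ 2 μg/mL — susceptible
Ceftriaxone: 8 μg/mL is in 4–8 μg/mL — I
Ciprofloxacin 0.12 μg/mL: ≤ 8 μg/mL ⇒ Susceptible
Resistant: 2

2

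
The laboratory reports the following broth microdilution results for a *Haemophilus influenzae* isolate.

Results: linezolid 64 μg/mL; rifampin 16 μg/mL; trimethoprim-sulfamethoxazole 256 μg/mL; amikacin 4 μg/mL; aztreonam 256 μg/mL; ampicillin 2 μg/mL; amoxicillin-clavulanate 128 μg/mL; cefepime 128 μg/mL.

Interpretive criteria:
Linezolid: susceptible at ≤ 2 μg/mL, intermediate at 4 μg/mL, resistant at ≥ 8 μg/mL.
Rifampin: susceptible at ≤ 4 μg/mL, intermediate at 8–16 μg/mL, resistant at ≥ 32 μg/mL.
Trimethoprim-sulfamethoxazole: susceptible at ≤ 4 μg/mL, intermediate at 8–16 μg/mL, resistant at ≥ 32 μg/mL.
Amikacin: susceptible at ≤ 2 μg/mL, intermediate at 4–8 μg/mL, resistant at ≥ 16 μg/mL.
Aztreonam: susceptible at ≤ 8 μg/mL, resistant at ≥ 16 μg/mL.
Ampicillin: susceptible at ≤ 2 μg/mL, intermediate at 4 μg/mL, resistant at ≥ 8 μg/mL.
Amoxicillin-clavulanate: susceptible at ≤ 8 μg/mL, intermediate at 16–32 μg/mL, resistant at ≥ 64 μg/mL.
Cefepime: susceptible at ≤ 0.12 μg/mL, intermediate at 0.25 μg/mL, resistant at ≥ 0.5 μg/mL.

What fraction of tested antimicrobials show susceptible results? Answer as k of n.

Linezolid 64 μg/mL: ≥ 8 μg/mL — resistant
Rifampin (16 μg/mL) in 8–16 μg/mL — Intermediate
Trimethoprim-sulfamethoxazole 256 μg/mL: ≥ 32 μg/mL → R
Amikacin (4 μg/mL) in 4–8 μg/mL → intermediate
Aztreonam (256 μg/mL) ≥ 16 μg/mL ⇒ R
Ampicillin (2 μg/mL) ≤ 2 μg/mL — Susceptible
Amoxicillin-clavulanate 128 μg/mL: ≥ 64 μg/mL — Resistant
Cefepime (128 μg/mL) ≥ 0.5 μg/mL ⇒ Resistant
Susceptible: 1/8

1 of 8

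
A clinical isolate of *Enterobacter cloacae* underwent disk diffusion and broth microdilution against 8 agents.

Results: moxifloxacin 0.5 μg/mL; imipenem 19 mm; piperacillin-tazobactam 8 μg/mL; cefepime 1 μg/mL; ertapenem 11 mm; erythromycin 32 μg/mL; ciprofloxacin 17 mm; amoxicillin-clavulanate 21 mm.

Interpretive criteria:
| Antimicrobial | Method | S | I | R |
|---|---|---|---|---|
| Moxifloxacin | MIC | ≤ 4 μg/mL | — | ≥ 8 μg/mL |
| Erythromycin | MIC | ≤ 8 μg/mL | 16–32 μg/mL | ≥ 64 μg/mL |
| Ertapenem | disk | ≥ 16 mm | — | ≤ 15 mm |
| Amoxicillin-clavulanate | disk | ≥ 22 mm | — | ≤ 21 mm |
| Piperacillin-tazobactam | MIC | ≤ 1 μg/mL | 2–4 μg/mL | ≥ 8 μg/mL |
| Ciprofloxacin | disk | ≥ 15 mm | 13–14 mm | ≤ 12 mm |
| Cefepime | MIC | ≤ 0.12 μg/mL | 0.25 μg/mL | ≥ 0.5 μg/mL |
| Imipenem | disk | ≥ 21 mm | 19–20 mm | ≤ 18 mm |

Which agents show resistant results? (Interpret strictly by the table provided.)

Moxifloxacin 0.5 μg/mL: ≤ 4 μg/mL → S
Imipenem (19 mm) in 19–20 mm ⇒ intermediate
Piperacillin-tazobactam (8 μg/mL) ≥ 8 μg/mL — Resistant
Cefepime (1 μg/mL) ≥ 0.5 μg/mL ⇒ Resistant
Ertapenem 11 mm: ≤ 15 mm ⇒ resistant
Erythromycin: 32 μg/mL is in 16–32 μg/mL — I
Ciprofloxacin 17 mm: ≥ 15 mm → Susceptible
Amoxicillin-clavulanate 21 mm: ≤ 21 mm — R

piperacillin-tazobactam, cefepime, ertapenem, amoxicillin-clavulanate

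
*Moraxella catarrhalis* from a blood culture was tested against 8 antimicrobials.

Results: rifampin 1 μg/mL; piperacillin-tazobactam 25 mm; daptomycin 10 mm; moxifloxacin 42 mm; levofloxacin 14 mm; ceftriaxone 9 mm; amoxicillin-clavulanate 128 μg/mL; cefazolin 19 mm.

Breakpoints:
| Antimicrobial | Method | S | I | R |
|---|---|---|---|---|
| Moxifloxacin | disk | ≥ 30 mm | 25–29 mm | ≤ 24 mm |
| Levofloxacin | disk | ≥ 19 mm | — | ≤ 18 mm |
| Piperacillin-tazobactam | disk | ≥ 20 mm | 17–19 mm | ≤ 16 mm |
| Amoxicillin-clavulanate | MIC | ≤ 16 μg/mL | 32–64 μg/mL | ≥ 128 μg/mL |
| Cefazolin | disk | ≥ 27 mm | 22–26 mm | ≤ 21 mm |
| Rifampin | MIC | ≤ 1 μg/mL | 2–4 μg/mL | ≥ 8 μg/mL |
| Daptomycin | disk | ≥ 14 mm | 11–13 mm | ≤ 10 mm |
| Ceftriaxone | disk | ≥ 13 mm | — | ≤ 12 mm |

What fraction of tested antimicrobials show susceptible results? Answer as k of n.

Rifampin: 1 μg/mL is ≤ 1 μg/mL — S
Piperacillin-tazobactam: 25 mm is ≥ 20 mm ⇒ Susceptible
Daptomycin 10 mm: ≤ 10 mm ⇒ resistant
Moxifloxacin 42 mm: ≥ 30 mm — S
Levofloxacin 14 mm: ≤ 18 mm — resistant
Ceftriaxone: 9 mm is ≤ 12 mm — Resistant
Amoxicillin-clavulanate 128 μg/mL: ≥ 128 μg/mL — resistant
Cefazolin: 19 mm is ≤ 21 mm → R
Susceptible: 3/8

3 of 8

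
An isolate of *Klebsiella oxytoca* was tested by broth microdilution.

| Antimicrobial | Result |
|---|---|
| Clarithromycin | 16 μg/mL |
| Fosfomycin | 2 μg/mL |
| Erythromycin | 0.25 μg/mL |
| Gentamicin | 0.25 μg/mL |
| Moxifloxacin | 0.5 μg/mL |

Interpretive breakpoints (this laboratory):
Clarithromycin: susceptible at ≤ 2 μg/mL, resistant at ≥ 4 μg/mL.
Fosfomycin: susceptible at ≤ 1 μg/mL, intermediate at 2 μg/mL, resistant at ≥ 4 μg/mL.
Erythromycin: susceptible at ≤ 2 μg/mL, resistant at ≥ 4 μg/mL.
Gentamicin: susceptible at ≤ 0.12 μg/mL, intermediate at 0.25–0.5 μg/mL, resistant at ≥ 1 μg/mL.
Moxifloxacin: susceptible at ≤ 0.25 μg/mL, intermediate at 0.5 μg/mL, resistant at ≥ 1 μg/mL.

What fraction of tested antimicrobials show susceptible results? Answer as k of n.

Clarithromycin 16 μg/mL: ≥ 4 μg/mL → R
Fosfomycin 2 μg/mL: = 2 μg/mL → I
Erythromycin (0.25 μg/mL) ≤ 2 μg/mL → S
Gentamicin: 0.25 μg/mL is in 0.25–0.5 μg/mL ⇒ intermediate
Moxifloxacin: 0.5 μg/mL is = 0.5 μg/mL ⇒ intermediate
Susceptible: 1/5

1 of 5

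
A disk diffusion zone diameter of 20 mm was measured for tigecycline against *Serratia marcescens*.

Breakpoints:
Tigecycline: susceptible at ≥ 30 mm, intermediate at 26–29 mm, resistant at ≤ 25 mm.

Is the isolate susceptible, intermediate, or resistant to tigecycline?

Tigecycline 20 mm: ≤ 25 mm → Resistant

Resistant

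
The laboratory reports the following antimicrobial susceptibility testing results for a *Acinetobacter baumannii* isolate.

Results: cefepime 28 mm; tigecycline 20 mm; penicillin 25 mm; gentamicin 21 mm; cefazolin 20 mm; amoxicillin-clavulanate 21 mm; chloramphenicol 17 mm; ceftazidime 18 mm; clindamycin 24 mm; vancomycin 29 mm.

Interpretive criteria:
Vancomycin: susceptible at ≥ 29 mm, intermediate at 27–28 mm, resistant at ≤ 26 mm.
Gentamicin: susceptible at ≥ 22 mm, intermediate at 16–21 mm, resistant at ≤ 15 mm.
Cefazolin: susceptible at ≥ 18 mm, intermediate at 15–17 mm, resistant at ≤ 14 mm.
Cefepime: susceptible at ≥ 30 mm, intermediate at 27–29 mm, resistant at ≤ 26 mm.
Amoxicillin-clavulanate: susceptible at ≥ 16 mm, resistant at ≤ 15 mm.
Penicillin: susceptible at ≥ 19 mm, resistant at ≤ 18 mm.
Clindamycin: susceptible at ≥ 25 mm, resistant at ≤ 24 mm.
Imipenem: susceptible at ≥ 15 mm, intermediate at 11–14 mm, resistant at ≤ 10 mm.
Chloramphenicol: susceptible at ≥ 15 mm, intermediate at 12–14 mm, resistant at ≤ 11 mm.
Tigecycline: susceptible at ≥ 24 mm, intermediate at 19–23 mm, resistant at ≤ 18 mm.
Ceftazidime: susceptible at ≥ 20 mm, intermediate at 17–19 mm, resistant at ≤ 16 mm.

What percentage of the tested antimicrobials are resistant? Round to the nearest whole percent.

Cefepime (28 mm) in 27–29 mm → I
Tigecycline: 20 mm is in 19–23 mm — I
Penicillin: 25 mm is ≥ 19 mm — susceptible
Gentamicin (21 mm) in 16–21 mm — intermediate
Cefazolin 20 mm: ≥ 18 mm ⇒ Susceptible
Amoxicillin-clavulanate (21 mm) ≥ 16 mm → susceptible
Chloramphenicol 17 mm: ≥ 15 mm ⇒ S
Ceftazidime: 18 mm is in 17–19 mm → Intermediate
Clindamycin: 24 mm is ≤ 24 mm ⇒ Resistant
Vancomycin (29 mm) ≥ 29 mm ⇒ Susceptible
Resistant: 1/10

10%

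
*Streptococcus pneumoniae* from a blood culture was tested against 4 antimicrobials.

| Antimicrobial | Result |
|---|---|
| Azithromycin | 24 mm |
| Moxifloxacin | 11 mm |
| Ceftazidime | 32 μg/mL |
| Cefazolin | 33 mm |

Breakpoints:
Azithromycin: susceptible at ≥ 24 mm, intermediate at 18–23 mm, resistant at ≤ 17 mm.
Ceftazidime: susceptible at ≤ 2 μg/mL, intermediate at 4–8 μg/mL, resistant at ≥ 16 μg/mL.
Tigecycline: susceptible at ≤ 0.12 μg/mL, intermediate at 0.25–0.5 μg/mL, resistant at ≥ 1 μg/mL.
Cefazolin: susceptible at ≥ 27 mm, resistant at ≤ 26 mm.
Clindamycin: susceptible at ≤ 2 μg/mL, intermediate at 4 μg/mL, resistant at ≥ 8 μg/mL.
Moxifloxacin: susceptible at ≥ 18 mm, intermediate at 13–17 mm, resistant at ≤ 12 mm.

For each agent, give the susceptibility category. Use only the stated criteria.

Azithromycin 24 mm: ≥ 24 mm — S
Moxifloxacin (11 mm) ≤ 12 mm → resistant
Ceftazidime (32 μg/mL) ≥ 16 μg/mL ⇒ Resistant
Cefazolin (33 mm) ≥ 27 mm → S

S, R, R, S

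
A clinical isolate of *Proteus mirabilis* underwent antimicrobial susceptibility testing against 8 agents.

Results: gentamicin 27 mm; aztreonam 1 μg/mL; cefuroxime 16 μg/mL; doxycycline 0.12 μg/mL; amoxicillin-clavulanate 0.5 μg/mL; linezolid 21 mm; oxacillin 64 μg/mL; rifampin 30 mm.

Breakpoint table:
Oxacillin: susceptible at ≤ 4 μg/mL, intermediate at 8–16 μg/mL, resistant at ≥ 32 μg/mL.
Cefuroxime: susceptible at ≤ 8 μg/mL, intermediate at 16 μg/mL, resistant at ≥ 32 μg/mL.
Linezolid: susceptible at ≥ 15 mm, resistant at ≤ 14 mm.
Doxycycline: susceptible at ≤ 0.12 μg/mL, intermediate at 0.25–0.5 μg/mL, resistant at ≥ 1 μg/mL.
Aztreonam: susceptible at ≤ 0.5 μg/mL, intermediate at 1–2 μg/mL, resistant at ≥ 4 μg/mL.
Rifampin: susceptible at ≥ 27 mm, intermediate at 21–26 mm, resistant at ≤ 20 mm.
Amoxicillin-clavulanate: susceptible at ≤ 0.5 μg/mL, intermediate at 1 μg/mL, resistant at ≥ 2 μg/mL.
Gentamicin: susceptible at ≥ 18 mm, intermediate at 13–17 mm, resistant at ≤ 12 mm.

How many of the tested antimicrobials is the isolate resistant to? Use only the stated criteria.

Gentamicin 27 mm: ≥ 18 mm ⇒ susceptible
Aztreonam 1 μg/mL: in 1–2 μg/mL ⇒ intermediate
Cefuroxime 16 μg/mL: = 16 μg/mL — I
Doxycycline: 0.12 μg/mL is ≤ 0.12 μg/mL ⇒ S
Amoxicillin-clavulanate 0.5 μg/mL: ≤ 0.5 μg/mL — Susceptible
Linezolid (21 mm) ≥ 15 mm → Susceptible
Oxacillin (64 μg/mL) ≥ 32 μg/mL → resistant
Rifampin (30 mm) ≥ 27 mm ⇒ S
Resistant: 1

1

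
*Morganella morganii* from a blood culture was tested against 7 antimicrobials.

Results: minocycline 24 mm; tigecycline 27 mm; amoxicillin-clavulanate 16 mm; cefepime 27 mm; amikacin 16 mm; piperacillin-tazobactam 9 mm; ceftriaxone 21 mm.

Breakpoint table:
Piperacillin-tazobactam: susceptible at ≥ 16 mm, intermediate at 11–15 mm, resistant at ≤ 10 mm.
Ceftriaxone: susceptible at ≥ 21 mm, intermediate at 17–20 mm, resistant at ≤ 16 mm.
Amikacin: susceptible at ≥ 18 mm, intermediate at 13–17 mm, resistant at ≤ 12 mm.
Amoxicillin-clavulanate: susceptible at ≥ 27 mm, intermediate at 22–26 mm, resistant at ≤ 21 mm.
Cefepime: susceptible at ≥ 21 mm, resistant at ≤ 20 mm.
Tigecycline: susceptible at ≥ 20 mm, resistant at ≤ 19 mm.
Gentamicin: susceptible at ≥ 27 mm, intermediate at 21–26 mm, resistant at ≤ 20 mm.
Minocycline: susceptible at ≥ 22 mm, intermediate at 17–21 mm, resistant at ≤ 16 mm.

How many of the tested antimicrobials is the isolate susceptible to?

4

Minocycline (24 mm) ≥ 22 mm → susceptible
Tigecycline (27 mm) ≥ 20 mm → susceptible
Amoxicillin-clavulanate 16 mm: ≤ 21 mm ⇒ R
Cefepime: 27 mm is ≥ 21 mm ⇒ Susceptible
Amikacin 16 mm: in 13–17 mm → Intermediate
Piperacillin-tazobactam (9 mm) ≤ 10 mm → resistant
Ceftriaxone 21 mm: ≥ 21 mm — Susceptible
Susceptible: 4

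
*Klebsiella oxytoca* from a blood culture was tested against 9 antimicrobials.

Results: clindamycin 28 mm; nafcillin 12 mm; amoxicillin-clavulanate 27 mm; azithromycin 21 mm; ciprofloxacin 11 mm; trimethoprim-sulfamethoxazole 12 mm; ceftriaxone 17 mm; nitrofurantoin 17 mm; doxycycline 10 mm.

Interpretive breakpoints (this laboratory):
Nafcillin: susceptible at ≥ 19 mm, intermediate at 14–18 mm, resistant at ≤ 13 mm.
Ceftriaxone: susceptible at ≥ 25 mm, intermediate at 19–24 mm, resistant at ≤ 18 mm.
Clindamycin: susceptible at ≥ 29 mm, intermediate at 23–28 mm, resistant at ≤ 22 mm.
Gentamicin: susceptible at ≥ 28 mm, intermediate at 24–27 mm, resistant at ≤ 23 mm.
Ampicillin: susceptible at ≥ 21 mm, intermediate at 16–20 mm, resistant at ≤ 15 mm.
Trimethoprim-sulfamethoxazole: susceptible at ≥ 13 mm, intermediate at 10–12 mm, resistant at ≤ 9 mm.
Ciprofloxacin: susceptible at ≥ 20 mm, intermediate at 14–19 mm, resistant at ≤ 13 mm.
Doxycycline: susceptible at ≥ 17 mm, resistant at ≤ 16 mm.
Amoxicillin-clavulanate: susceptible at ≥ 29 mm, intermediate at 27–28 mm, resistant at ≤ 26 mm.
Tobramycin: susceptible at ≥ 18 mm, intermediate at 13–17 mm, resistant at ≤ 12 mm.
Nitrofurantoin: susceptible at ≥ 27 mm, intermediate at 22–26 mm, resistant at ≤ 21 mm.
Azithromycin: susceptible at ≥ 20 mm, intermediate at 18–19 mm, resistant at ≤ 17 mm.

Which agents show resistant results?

nafcillin, ciprofloxacin, ceftriaxone, nitrofurantoin, doxycycline

Clindamycin 28 mm: in 23–28 mm — intermediate
Nafcillin: 12 mm is ≤ 13 mm → resistant
Amoxicillin-clavulanate (27 mm) in 27–28 mm ⇒ intermediate
Azithromycin: 21 mm is ≥ 20 mm ⇒ S
Ciprofloxacin: 11 mm is ≤ 13 mm → R
Trimethoprim-sulfamethoxazole: 12 mm is in 10–12 mm ⇒ I
Ceftriaxone 17 mm: ≤ 18 mm → R
Nitrofurantoin (17 mm) ≤ 21 mm → resistant
Doxycycline (10 mm) ≤ 16 mm — Resistant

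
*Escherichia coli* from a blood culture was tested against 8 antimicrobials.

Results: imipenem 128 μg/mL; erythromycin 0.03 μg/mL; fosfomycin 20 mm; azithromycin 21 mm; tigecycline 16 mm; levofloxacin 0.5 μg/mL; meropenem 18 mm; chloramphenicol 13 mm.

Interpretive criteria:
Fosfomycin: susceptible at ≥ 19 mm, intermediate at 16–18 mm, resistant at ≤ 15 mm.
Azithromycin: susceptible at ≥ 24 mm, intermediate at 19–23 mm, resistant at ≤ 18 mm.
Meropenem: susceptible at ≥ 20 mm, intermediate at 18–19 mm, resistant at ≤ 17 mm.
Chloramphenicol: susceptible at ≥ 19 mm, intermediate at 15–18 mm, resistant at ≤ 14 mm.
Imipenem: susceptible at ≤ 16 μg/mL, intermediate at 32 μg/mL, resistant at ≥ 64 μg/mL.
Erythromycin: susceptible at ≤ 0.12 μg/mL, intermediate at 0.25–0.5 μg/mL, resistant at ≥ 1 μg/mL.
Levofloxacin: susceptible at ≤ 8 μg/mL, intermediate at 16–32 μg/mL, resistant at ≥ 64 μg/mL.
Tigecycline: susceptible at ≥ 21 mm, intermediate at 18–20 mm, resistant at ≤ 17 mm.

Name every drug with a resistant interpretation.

Imipenem 128 μg/mL: ≥ 64 μg/mL — Resistant
Erythromycin 0.03 μg/mL: ≤ 0.12 μg/mL ⇒ S
Fosfomycin 20 mm: ≥ 19 mm → Susceptible
Azithromycin 21 mm: in 19–23 mm → Intermediate
Tigecycline: 16 mm is ≤ 17 mm ⇒ R
Levofloxacin 0.5 μg/mL: ≤ 8 μg/mL — S
Meropenem (18 mm) in 18–19 mm → Intermediate
Chloramphenicol 13 mm: ≤ 14 mm ⇒ Resistant

imipenem, tigecycline, chloramphenicol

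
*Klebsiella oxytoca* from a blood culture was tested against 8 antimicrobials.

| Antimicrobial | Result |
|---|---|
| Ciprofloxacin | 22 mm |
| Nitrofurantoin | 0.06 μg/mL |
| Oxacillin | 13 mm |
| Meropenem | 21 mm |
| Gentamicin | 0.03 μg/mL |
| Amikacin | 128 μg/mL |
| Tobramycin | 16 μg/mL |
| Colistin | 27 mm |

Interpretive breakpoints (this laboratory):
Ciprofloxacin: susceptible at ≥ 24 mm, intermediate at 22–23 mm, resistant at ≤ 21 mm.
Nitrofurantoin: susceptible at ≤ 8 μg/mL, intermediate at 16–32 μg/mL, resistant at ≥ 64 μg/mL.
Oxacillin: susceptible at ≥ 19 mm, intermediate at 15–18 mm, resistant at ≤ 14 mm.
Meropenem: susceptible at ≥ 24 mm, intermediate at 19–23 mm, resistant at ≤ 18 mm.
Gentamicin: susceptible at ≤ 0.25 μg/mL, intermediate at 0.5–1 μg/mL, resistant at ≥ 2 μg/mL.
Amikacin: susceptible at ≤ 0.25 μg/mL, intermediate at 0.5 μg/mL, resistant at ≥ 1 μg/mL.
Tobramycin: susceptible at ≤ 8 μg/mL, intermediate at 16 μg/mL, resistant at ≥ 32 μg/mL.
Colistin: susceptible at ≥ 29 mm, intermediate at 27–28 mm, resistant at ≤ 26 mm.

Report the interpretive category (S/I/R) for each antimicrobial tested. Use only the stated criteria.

Ciprofloxacin 22 mm: in 22–23 mm → I
Nitrofurantoin 0.06 μg/mL: ≤ 8 μg/mL → S
Oxacillin 13 mm: ≤ 14 mm — resistant
Meropenem: 21 mm is in 19–23 mm → I
Gentamicin (0.03 μg/mL) ≤ 0.25 μg/mL — susceptible
Amikacin 128 μg/mL: ≥ 1 μg/mL ⇒ Resistant
Tobramycin: 16 μg/mL is = 16 μg/mL — I
Colistin (27 mm) in 27–28 mm ⇒ I

I, S, R, I, S, R, I, I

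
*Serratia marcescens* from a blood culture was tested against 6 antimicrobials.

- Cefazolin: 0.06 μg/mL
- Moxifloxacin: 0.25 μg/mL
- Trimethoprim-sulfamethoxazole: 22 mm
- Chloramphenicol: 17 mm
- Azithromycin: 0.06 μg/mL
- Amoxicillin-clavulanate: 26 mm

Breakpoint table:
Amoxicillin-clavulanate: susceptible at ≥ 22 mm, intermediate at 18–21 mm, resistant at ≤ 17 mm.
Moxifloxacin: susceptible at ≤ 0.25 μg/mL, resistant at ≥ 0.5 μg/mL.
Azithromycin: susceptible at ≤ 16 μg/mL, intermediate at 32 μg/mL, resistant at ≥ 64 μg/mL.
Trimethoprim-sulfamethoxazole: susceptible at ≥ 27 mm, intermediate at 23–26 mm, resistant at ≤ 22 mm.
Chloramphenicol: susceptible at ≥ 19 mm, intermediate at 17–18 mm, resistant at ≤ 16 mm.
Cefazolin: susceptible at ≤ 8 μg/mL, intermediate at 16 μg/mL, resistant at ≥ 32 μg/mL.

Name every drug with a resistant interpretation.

Cefazolin 0.06 μg/mL: ≤ 8 μg/mL — Susceptible
Moxifloxacin: 0.25 μg/mL is ≤ 0.25 μg/mL ⇒ S
Trimethoprim-sulfamethoxazole: 22 mm is ≤ 22 mm ⇒ resistant
Chloramphenicol 17 mm: in 17–18 mm — Intermediate
Azithromycin: 0.06 μg/mL is ≤ 16 μg/mL ⇒ Susceptible
Amoxicillin-clavulanate: 26 mm is ≥ 22 mm — susceptible

trimethoprim-sulfamethoxazole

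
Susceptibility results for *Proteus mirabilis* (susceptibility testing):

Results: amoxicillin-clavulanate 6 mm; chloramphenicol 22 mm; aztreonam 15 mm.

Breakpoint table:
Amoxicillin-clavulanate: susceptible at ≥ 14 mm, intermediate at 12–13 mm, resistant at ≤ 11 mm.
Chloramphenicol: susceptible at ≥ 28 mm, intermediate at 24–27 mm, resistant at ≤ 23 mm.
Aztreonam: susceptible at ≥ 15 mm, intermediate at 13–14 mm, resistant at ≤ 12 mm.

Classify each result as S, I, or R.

R, R, S

Amoxicillin-clavulanate 6 mm: ≤ 11 mm — Resistant
Chloramphenicol: 22 mm is ≤ 23 mm ⇒ R
Aztreonam: 15 mm is ≥ 15 mm ⇒ susceptible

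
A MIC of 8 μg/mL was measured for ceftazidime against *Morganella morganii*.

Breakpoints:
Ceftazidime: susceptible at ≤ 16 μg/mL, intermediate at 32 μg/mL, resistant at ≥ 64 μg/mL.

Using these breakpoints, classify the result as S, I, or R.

S

Ceftazidime 8 μg/mL: ≤ 16 μg/mL → Susceptible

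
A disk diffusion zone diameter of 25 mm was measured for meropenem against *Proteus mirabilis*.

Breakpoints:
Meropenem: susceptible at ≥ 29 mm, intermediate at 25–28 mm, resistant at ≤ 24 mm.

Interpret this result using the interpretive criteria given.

Meropenem 25 mm: in 25–28 mm — intermediate

I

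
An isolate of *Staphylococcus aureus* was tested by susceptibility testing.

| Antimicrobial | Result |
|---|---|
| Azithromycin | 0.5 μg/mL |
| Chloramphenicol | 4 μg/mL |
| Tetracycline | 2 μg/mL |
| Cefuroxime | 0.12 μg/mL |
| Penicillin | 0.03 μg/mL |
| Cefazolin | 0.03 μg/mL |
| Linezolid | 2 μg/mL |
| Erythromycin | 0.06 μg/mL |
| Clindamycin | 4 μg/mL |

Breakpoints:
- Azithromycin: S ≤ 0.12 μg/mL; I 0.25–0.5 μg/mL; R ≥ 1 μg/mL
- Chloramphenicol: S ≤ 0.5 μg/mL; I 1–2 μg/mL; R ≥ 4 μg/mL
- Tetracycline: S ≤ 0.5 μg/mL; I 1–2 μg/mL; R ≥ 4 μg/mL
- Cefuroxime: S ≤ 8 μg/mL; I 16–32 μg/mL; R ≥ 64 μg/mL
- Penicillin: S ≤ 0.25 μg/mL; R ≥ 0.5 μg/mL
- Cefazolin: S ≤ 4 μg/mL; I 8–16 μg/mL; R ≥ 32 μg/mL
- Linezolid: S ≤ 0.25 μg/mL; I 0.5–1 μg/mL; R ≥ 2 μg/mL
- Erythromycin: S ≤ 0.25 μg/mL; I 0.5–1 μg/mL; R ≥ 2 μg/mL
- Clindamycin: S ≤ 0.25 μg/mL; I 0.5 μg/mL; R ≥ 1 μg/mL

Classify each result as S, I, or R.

I, R, I, S, S, S, R, S, R

Azithromycin 0.5 μg/mL: in 0.25–0.5 μg/mL → I
Chloramphenicol: 4 μg/mL is ≥ 4 μg/mL — R
Tetracycline 2 μg/mL: in 1–2 μg/mL — I
Cefuroxime 0.12 μg/mL: ≤ 8 μg/mL → S
Penicillin 0.03 μg/mL: ≤ 0.25 μg/mL ⇒ Susceptible
Cefazolin: 0.03 μg/mL is ≤ 4 μg/mL — S
Linezolid: 2 μg/mL is ≥ 2 μg/mL — R
Erythromycin (0.06 μg/mL) ≤ 0.25 μg/mL → S
Clindamycin (4 μg/mL) ≥ 1 μg/mL — R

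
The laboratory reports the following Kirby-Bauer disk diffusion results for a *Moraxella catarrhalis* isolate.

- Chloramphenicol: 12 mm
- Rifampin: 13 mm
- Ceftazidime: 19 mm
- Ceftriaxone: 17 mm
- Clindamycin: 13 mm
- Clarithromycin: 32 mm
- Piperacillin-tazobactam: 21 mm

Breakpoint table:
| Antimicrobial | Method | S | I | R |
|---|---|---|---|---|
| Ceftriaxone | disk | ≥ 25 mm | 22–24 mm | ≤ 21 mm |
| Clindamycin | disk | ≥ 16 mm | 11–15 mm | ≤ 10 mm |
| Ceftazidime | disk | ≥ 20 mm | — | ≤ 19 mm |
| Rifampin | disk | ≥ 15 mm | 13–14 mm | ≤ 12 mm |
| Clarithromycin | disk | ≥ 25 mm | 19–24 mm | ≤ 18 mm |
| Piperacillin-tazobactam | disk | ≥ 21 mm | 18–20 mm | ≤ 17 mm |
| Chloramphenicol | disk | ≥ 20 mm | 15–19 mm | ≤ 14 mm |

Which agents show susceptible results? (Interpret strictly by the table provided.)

clarithromycin, piperacillin-tazobactam

Chloramphenicol 12 mm: ≤ 14 mm → R
Rifampin (13 mm) in 13–14 mm — Intermediate
Ceftazidime 19 mm: ≤ 19 mm ⇒ R
Ceftriaxone (17 mm) ≤ 21 mm → R
Clindamycin: 13 mm is in 11–15 mm ⇒ Intermediate
Clarithromycin: 32 mm is ≥ 25 mm ⇒ Susceptible
Piperacillin-tazobactam: 21 mm is ≥ 21 mm — susceptible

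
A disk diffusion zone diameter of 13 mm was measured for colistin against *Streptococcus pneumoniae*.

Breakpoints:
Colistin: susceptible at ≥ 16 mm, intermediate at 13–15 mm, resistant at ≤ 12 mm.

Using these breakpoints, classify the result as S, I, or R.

Colistin: 13 mm is in 13–15 mm — Intermediate

I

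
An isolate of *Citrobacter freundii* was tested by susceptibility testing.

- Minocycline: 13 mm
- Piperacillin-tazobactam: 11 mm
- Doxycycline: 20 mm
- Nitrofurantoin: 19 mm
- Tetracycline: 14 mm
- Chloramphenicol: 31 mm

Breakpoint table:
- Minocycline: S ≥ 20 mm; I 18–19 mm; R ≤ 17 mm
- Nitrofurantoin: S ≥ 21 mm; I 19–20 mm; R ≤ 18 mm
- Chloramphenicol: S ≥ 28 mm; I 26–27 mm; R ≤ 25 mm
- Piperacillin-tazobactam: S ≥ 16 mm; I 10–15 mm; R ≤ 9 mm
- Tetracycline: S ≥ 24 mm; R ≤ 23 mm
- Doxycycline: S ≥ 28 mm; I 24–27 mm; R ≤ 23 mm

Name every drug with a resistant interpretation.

Minocycline 13 mm: ≤ 17 mm — Resistant
Piperacillin-tazobactam (11 mm) in 10–15 mm — intermediate
Doxycycline: 20 mm is ≤ 23 mm ⇒ Resistant
Nitrofurantoin 19 mm: in 19–20 mm ⇒ Intermediate
Tetracycline: 14 mm is ≤ 23 mm → Resistant
Chloramphenicol (31 mm) ≥ 28 mm ⇒ S

minocycline, doxycycline, tetracycline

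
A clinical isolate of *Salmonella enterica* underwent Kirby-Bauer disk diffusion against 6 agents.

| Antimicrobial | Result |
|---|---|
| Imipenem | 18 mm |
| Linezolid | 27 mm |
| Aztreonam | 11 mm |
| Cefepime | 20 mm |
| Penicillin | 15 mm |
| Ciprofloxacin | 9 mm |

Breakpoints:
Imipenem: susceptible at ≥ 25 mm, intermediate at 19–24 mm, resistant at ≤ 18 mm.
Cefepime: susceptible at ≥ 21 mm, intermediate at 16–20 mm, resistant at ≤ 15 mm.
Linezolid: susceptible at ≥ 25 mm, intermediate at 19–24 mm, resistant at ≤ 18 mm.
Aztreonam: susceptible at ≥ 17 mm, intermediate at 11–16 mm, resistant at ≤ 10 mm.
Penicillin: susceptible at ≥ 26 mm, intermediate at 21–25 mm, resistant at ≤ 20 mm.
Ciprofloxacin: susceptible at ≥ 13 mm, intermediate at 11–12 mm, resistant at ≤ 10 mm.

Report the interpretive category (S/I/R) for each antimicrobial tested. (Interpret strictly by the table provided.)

R, S, I, I, R, R

Imipenem (18 mm) ≤ 18 mm → Resistant
Linezolid: 27 mm is ≥ 25 mm — Susceptible
Aztreonam (11 mm) in 11–16 mm → I
Cefepime (20 mm) in 16–20 mm ⇒ intermediate
Penicillin 15 mm: ≤ 20 mm ⇒ R
Ciprofloxacin (9 mm) ≤ 10 mm → resistant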